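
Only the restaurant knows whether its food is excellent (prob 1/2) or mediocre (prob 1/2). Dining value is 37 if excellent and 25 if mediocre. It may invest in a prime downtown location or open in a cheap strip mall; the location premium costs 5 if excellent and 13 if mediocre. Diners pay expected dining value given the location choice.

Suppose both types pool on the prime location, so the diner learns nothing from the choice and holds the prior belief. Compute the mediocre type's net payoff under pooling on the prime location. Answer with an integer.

Pooled price premium = 1/2·37 + 1/2·25 = 31.
mediocre pays cost 13 for the prime location, so net payoff = 31 − 13 = 18.

18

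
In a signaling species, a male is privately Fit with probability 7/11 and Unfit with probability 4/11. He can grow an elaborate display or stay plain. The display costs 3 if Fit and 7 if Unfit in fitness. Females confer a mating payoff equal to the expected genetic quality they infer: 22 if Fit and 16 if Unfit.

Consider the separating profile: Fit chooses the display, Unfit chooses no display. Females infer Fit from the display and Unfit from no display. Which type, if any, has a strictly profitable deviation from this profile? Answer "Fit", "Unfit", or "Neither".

The display pays 22; no display pays 16.
Fit: assigned the display, nets 22 − 3 = 19; deviating to no display nets 16.
Unfit: assigned no display, nets 16; deviating to the display nets 22 − 7 = 15.
Both types strictly prefer their assigned action; no profitable deviation.

Neither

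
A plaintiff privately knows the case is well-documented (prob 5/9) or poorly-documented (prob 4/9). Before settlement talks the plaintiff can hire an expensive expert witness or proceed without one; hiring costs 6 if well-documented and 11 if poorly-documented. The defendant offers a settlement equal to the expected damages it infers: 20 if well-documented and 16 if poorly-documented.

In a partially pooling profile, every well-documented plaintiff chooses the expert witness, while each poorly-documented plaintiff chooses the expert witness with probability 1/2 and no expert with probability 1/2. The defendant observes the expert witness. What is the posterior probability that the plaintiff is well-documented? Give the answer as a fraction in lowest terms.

P(the expert witness) = (5/9)·1 + (4/9)·(1/2) = 7/9.
By Bayes' rule, P(well-documented | the expert witness) = (5/9) / (7/9) = 5/7.

5/7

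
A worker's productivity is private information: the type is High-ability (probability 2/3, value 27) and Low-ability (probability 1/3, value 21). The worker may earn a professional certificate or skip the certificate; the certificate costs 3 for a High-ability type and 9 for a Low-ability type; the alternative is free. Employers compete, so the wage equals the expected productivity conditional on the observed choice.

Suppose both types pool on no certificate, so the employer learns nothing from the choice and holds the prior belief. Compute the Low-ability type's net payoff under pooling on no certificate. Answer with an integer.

Pooled wage = 2/3·27 + 1/3·21 = 25.
Low-ability pays no cost for no certificate, so net payoff = 25.

25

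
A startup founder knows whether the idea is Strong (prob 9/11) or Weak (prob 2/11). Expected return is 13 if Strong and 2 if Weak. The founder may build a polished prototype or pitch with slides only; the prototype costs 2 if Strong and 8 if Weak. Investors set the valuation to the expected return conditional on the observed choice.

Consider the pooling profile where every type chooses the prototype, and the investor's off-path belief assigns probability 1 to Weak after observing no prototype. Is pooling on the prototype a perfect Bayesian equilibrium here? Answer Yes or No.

On path, the investor holds the prior and pays 9/11·13 + 2/11·2 = 11. Off path (no prototype), believing Weak, it pays 2.
Strong: the prototype nets 11 − 2 = 9; no prototype nets 2. Strong stays.
Weak: the prototype nets 11 − 8 = 3; no prototype nets 2. Weak stays.
No type deviates, so pooling is sustained.

Yes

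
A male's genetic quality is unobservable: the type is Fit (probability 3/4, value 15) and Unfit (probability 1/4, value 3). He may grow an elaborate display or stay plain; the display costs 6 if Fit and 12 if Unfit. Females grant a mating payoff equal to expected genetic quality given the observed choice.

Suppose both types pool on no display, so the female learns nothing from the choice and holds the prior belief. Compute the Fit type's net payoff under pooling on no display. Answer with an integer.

Pooled mating payoff = 3/4·15 + 1/4·3 = 12.
Fit pays no cost for no display, so net payoff = 12.

12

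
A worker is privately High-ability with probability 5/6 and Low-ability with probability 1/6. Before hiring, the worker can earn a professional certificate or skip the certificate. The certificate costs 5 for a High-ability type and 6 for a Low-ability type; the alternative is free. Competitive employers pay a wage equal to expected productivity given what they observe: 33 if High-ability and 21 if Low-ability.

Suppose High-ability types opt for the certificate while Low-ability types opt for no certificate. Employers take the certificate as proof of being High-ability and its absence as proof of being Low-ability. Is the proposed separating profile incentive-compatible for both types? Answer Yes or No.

No

Under these beliefs, the certificate earns wage 33 and no certificate earns wage 21.
High-ability: the certificate nets 33 − 5 = 28; no certificate nets 21. High-ability prefers the certificate.
Low-ability: the certificate nets 33 − 6 = 27; no certificate nets 21. Low-ability would deviate to the certificate.
Low-ability has a profitable deviation, so the profile is not an equilibrium.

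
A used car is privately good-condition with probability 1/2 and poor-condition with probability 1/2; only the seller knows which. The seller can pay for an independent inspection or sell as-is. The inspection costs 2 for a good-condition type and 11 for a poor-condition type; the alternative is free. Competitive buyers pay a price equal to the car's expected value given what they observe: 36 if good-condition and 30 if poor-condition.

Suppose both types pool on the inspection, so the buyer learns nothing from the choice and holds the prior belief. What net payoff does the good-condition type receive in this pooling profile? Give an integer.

31

Pooled price = 1/2·36 + 1/2·30 = 33.
good-condition pays cost 2 for the inspection, so net payoff = 33 − 2 = 31.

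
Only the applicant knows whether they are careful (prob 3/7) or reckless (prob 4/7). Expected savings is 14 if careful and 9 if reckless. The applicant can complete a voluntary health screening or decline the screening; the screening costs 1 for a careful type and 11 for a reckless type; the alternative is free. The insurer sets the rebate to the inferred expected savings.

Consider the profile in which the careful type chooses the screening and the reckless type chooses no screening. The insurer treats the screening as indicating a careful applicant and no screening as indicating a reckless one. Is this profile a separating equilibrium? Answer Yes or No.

Under these beliefs, the screening earns rebate 14 and no screening earns rebate 9.
careful: the screening nets 14 − 1 = 13; no screening nets 9. careful prefers the screening.
reckless: the screening nets 14 − 11 = 3; no screening nets 9. reckless prefers no screening.
Neither type deviates, so the separating profile is an equilibrium.

Yes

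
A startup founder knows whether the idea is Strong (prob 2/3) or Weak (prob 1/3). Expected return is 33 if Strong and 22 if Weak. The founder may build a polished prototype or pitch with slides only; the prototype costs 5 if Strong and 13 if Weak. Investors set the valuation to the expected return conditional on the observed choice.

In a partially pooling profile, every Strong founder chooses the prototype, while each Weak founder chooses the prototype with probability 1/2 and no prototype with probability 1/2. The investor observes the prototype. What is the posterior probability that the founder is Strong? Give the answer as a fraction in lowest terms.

4/5

P(the prototype) = (2/3)·1 + (1/3)·(1/2) = 5/6.
By Bayes' rule, P(Strong | the prototype) = (2/3) / (5/6) = 4/5.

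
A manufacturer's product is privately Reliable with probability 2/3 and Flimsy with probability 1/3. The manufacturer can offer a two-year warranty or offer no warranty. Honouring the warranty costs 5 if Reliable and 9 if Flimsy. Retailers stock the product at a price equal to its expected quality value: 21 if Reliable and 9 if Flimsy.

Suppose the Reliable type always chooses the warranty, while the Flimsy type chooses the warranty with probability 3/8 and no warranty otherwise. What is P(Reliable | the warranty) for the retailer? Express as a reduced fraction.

P(the warranty) = (2/3)·1 + (1/3)·(3/8) = 19/24.
By Bayes' rule, P(Reliable | the warranty) = (2/3) / (19/24) = 16/19.

16/19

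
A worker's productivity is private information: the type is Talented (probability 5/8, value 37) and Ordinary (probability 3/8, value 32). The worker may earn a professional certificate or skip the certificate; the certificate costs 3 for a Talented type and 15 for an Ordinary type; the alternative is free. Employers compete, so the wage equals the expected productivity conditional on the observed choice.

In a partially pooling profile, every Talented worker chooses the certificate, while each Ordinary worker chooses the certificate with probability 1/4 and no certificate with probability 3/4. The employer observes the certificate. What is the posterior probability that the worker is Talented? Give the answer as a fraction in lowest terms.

20/23

P(the certificate) = (5/8)·1 + (3/8)·(1/4) = 23/32.
By Bayes' rule, P(Talented | the certificate) = (5/8) / (23/32) = 20/23.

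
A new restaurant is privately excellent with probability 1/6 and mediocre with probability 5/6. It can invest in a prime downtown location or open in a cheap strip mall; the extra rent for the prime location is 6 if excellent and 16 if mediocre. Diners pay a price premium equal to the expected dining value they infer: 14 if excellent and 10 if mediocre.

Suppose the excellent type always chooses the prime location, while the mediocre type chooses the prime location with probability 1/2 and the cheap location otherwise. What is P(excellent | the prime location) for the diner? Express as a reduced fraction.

P(the prime location) = (1/6)·1 + (5/6)·(1/2) = 7/12.
By Bayes' rule, P(excellent | the prime location) = (1/6) / (7/12) = 2/7.

2/7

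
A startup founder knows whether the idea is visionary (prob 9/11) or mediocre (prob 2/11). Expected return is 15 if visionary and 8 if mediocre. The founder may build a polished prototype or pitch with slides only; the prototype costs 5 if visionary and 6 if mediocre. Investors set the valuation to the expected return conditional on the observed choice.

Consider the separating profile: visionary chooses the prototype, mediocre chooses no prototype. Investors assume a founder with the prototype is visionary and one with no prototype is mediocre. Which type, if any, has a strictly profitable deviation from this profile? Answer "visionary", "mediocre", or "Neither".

The prototype pays 15; no prototype pays 8.
visionary: assigned the prototype, nets 15 − 5 = 10; deviating to no prototype nets 8.
mediocre: assigned no prototype, nets 8; deviating to the prototype nets 15 − 6 = 9.
The mediocre type gains 1 by deviating.

mediocre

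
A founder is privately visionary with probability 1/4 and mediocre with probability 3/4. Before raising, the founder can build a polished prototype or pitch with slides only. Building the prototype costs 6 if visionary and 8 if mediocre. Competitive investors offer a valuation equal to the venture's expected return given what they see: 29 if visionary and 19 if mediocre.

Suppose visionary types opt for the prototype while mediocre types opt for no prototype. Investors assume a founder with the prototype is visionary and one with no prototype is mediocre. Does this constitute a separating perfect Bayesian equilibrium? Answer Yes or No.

No

Under these beliefs, the prototype earns valuation 29 and no prototype earns valuation 19.
visionary: the prototype nets 29 − 6 = 23; no prototype nets 19. visionary prefers the prototype.
mediocre: the prototype nets 29 − 8 = 21; no prototype nets 19. mediocre would deviate to the prototype.
mediocre has a profitable deviation, so the profile is not an equilibrium.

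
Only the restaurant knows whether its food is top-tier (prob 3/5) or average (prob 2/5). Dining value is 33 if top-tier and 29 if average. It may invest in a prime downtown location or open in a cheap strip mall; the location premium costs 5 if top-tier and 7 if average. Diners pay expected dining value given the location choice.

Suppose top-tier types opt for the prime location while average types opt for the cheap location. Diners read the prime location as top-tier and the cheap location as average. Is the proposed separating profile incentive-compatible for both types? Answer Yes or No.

Under these beliefs, the prime location earns price premium 33 and the cheap location earns price premium 29.
top-tier: the prime location nets 33 − 5 = 28; the cheap location nets 29. top-tier would deviate to the cheap location.
average: the prime location nets 33 − 7 = 26; the cheap location nets 29. average prefers the cheap location.
top-tier has a profitable deviation, so the profile is not an equilibrium.

No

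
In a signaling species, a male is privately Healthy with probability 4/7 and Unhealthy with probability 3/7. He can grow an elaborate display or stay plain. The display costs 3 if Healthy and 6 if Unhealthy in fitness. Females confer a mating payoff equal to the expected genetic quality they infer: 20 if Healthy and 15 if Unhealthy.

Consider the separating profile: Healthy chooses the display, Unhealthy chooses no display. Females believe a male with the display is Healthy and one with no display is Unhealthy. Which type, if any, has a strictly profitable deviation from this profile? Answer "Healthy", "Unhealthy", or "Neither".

Neither

The display pays 20; no display pays 15.
Healthy: assigned the display, nets 20 − 3 = 17; deviating to no display nets 15.
Unhealthy: assigned no display, nets 15; deviating to the display nets 20 − 6 = 14.
Both types strictly prefer their assigned action; no profitable deviation.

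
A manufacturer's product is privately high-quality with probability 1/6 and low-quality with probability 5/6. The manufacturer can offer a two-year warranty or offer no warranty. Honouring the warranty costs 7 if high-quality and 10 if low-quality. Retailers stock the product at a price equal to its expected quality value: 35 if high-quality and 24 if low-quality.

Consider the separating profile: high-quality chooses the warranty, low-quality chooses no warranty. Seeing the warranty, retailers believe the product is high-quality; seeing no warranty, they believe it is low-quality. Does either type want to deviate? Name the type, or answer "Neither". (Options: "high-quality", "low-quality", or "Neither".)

low-quality

The warranty pays 35; no warranty pays 24.
high-quality: assigned the warranty, nets 35 − 7 = 28; deviating to no warranty nets 24.
low-quality: assigned no warranty, nets 24; deviating to the warranty nets 35 − 10 = 25.
The low-quality type gains 1 by deviating.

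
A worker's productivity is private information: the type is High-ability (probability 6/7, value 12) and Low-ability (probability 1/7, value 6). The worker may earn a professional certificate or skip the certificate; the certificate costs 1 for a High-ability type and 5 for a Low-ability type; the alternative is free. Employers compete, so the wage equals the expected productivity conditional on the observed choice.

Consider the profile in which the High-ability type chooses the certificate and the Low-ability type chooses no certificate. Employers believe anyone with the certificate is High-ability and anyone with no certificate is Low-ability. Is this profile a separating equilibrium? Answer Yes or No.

Under these beliefs, the certificate earns wage 12 and no certificate earns wage 6.
High-ability: the certificate nets 12 − 1 = 11; no certificate nets 6. High-ability prefers the certificate.
Low-ability: the certificate nets 12 − 5 = 7; no certificate nets 6. Low-ability would deviate to the certificate.
Low-ability has a profitable deviation, so the profile is not an equilibrium.

No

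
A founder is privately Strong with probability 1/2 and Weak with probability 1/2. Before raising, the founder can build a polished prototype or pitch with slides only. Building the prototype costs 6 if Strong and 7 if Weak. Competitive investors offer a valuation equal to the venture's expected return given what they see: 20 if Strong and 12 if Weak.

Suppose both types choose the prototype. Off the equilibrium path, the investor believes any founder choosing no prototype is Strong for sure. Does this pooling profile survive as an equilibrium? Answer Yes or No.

On path, the investor holds the prior and pays 1/2·20 + 1/2·12 = 16. Off path (no prototype), believing Strong, it pays 20.
Strong: the prototype nets 16 − 6 = 10; no prototype nets 20. Strong would deviate.
Weak: the prototype nets 16 − 7 = 9; no prototype nets 20. Weak would deviate.
A type deviates, so pooling fails.

No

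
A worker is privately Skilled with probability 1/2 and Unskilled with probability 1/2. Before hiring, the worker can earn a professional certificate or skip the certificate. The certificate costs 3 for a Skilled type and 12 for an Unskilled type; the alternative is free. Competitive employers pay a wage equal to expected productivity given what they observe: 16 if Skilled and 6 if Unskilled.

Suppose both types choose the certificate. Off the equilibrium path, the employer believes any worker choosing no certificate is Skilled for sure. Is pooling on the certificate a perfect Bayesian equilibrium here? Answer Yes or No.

On path, the employer holds the prior and pays 1/2·16 + 1/2·6 = 11. Off path (no certificate), believing Skilled, it pays 16.
Skilled: the certificate nets 11 − 3 = 8; no certificate nets 16. Skilled would deviate.
Unskilled: the certificate nets 11 − 12 = -1; no certificate nets 16. Unskilled would deviate.
A type deviates, so pooling fails.

No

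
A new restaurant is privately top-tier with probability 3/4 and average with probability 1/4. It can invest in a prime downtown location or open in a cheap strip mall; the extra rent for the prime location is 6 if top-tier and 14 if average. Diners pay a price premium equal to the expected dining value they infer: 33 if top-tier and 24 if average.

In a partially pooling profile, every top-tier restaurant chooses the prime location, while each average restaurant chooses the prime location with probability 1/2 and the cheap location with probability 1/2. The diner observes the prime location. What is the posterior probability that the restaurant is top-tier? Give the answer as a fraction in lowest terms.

6/7

P(the prime location) = (3/4)·1 + (1/4)·(1/2) = 7/8.
By Bayes' rule, P(top-tier | the prime location) = (3/4) / (7/8) = 6/7.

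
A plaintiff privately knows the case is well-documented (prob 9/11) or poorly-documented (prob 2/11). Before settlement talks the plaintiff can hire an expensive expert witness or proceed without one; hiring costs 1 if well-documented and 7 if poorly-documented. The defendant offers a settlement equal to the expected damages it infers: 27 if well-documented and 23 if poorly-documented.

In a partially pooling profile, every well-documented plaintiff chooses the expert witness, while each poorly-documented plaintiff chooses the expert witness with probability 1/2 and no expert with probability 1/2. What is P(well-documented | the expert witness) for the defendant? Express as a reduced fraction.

P(the expert witness) = (9/11)·1 + (2/11)·(1/2) = 10/11.
By Bayes' rule, P(well-documented | the expert witness) = (9/11) / (10/11) = 9/10.

9/10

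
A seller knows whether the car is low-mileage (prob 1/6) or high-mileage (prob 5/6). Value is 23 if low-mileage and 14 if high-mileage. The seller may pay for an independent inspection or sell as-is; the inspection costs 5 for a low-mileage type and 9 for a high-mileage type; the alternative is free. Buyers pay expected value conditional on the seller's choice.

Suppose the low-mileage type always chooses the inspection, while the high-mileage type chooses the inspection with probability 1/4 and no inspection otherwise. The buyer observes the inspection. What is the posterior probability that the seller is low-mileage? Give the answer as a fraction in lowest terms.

4/9

P(the inspection) = (1/6)·1 + (5/6)·(1/4) = 3/8.
By Bayes' rule, P(low-mileage | the inspection) = (1/6) / (3/8) = 4/9.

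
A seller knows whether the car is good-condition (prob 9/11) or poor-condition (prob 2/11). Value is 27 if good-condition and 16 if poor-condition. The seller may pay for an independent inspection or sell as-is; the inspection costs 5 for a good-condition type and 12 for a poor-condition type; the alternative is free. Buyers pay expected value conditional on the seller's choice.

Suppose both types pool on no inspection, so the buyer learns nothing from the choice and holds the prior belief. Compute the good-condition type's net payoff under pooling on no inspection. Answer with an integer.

25

Pooled price = 9/11·27 + 2/11·16 = 25.
good-condition pays no cost for no inspection, so net payoff = 25.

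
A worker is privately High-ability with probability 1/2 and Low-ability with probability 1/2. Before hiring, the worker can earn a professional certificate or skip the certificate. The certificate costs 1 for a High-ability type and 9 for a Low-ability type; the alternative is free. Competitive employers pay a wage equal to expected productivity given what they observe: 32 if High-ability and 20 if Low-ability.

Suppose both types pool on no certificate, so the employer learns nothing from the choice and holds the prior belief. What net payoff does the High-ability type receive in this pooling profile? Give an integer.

26

Pooled wage = 1/2·32 + 1/2·20 = 26.
High-ability pays no cost for no certificate, so net payoff = 26.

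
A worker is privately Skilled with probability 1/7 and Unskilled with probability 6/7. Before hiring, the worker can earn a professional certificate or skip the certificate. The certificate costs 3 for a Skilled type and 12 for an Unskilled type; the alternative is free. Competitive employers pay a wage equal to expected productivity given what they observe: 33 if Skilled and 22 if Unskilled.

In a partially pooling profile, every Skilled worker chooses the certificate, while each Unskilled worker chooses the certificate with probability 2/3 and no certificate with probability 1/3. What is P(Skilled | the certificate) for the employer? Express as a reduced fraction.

P(the certificate) = (1/7)·1 + (6/7)·(2/3) = 5/7.
By Bayes' rule, P(Skilled | the certificate) = (1/7) / (5/7) = 1/5.

1/5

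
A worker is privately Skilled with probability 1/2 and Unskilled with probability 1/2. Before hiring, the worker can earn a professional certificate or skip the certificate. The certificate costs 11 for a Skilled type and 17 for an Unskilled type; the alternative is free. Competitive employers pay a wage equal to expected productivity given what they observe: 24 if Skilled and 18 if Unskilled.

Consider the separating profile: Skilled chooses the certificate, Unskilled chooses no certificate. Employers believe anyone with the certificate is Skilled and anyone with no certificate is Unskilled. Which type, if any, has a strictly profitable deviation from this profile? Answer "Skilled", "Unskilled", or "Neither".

The certificate pays 24; no certificate pays 18.
Skilled: assigned the certificate, nets 24 − 11 = 13; deviating to no certificate nets 18.
Unskilled: assigned no certificate, nets 18; deviating to the certificate nets 24 − 17 = 7.
The Skilled type gains 5 by deviating.

Skilled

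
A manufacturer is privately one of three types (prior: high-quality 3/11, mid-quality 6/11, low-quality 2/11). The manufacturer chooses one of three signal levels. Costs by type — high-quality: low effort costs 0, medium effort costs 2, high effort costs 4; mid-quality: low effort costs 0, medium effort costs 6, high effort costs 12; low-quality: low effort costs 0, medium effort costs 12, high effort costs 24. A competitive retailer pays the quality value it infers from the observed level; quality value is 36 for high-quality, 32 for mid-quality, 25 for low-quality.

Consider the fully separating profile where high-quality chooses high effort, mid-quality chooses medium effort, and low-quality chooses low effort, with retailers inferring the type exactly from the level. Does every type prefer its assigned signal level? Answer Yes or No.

Yes

Separating prices: high effort → 36, medium effort → 32, low effort → 25.
high-quality (assigned high effort): low effort: 25 − 0 = 25; medium effort: 32 − 2 = 30; high effort: 36 − 4 = 32. high-quality stays.
mid-quality (assigned medium effort): low effort: 25 − 0 = 25; medium effort: 32 − 6 = 26; high effort: 36 − 12 = 24. mid-quality stays.
low-quality (assigned low effort): low effort: 25 − 0 = 25; medium effort: 32 − 12 = 20; high effort: 36 − 24 = 12. low-quality stays.
Every type prefers its assigned level; separation holds.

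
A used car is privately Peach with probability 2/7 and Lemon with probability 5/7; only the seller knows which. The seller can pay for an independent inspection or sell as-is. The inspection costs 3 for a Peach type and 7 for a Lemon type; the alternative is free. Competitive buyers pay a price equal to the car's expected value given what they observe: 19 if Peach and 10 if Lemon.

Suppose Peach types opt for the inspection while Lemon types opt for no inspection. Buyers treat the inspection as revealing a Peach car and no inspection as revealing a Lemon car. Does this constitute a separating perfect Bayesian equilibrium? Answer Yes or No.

No

Under these beliefs, the inspection earns price 19 and no inspection earns price 10.
Peach: the inspection nets 19 − 3 = 16; no inspection nets 10. Peach prefers the inspection.
Lemon: the inspection nets 19 − 7 = 12; no inspection nets 10. Lemon would deviate to the inspection.
Lemon has a profitable deviation, so the profile is not an equilibrium.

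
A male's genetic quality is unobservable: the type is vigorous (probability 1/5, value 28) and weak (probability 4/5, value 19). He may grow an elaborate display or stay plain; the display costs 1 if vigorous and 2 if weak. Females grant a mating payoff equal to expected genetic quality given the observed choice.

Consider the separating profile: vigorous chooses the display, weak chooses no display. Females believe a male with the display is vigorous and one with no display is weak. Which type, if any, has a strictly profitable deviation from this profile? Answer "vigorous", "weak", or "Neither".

The display pays 28; no display pays 19.
vigorous: assigned the display, nets 28 − 1 = 27; deviating to no display nets 19.
weak: assigned no display, nets 19; deviating to the display nets 28 − 2 = 26.
The weak type gains 7 by deviating.

weak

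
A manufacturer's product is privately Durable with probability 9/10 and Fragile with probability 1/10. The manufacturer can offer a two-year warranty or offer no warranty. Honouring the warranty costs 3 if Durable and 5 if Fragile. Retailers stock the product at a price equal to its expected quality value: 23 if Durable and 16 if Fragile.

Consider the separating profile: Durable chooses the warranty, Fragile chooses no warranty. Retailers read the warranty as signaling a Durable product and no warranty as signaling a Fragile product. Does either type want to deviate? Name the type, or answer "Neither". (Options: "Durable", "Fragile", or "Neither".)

Fragile

The warranty pays 23; no warranty pays 16.
Durable: assigned the warranty, nets 23 − 3 = 20; deviating to no warranty nets 16.
Fragile: assigned no warranty, nets 16; deviating to the warranty nets 23 − 5 = 18.
The Fragile type gains 2 by deviating.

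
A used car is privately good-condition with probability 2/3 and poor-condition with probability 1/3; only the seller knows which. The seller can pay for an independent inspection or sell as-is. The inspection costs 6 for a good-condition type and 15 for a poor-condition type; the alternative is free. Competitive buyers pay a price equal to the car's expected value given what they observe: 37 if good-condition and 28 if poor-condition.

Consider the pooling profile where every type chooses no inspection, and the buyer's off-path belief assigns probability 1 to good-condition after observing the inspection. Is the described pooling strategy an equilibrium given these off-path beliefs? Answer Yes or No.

Yes

On path, the buyer holds the prior and pays 2/3·37 + 1/3·28 = 34. Off path (the inspection), believing good-condition, it pays 37.
good-condition: no inspection nets 34; the inspection nets 37 − 6 = 31. good-condition stays.
poor-condition: no inspection nets 34; the inspection nets 37 − 15 = 22. poor-condition stays.
No type deviates, so pooling is sustained.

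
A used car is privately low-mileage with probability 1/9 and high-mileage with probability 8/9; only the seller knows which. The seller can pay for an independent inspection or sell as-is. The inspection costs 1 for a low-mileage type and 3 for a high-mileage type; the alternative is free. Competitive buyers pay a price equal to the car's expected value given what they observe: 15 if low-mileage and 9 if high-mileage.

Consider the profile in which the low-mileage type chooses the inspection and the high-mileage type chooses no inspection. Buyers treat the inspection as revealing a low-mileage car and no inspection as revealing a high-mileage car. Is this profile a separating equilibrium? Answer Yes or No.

Under these beliefs, the inspection earns price 15 and no inspection earns price 9.
low-mileage: the inspection nets 15 − 1 = 14; no inspection nets 9. low-mileage prefers the inspection.
high-mileage: the inspection nets 15 − 3 = 12; no inspection nets 9. high-mileage would deviate to the inspection.
high-mileage has a profitable deviation, so the profile is not an equilibrium.

No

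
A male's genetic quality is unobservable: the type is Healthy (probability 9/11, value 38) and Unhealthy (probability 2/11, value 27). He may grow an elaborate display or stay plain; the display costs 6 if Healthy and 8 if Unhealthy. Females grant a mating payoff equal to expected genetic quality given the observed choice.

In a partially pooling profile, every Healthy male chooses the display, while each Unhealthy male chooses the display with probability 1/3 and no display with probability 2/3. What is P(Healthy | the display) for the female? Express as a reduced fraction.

27/29

P(the display) = (9/11)·1 + (2/11)·(1/3) = 29/33.
By Bayes' rule, P(Healthy | the display) = (9/11) / (29/33) = 27/29.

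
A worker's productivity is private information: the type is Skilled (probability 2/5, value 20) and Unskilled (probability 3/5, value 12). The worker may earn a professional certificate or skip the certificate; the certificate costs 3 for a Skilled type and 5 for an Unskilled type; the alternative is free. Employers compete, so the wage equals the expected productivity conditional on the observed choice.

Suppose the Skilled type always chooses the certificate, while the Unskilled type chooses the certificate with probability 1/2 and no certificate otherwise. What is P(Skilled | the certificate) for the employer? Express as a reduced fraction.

P(the certificate) = (2/5)·1 + (3/5)·(1/2) = 7/10.
By Bayes' rule, P(Skilled | the certificate) = (2/5) / (7/10) = 4/7.

4/7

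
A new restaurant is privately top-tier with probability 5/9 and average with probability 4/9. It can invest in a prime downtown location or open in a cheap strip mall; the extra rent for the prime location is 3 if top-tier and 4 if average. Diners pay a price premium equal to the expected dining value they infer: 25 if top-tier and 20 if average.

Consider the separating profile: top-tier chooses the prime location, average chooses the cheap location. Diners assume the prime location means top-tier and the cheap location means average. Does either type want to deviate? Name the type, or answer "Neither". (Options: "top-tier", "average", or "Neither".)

average

The prime location pays 25; the cheap location pays 20.
top-tier: assigned the prime location, nets 25 − 3 = 22; deviating to the cheap location nets 20.
average: assigned the cheap location, nets 20; deviating to the prime location nets 25 − 4 = 21.
The average type gains 1 by deviating.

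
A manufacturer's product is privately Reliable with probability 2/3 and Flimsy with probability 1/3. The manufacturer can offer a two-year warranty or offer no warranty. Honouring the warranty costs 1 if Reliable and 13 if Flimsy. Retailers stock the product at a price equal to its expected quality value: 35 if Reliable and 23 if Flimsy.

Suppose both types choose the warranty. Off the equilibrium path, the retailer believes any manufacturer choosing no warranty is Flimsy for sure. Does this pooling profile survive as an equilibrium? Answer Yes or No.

No

On path, the retailer holds the prior and pays 2/3·35 + 1/3·23 = 31. Off path (no warranty), believing Flimsy, it pays 23.
Reliable: the warranty nets 31 − 1 = 30; no warranty nets 23. Reliable stays.
Flimsy: the warranty nets 31 − 13 = 18; no warranty nets 23. Flimsy would deviate.
A type deviates, so pooling fails.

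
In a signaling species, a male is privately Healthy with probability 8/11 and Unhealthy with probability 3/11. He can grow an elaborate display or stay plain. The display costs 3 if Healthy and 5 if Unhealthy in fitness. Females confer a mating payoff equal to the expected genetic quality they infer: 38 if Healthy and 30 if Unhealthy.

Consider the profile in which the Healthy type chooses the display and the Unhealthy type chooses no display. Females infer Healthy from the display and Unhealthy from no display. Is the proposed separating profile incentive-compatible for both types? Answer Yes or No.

Under these beliefs, the display earns mating payoff 38 and no display earns mating payoff 30.
Healthy: the display nets 38 − 3 = 35; no display nets 30. Healthy prefers the display.
Unhealthy: the display nets 38 − 5 = 33; no display nets 30. Unhealthy would deviate to the display.
Unhealthy has a profitable deviation, so the profile is not an equilibrium.

No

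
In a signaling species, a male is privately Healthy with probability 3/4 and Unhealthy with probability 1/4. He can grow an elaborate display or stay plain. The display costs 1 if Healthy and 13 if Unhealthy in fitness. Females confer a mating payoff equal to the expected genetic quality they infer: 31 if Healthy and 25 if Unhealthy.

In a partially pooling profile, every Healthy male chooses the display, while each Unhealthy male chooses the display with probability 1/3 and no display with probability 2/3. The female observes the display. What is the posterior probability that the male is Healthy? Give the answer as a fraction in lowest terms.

9/10

P(the display) = (3/4)·1 + (1/4)·(1/3) = 5/6.
By Bayes' rule, P(Healthy | the display) = (3/4) / (5/6) = 9/10.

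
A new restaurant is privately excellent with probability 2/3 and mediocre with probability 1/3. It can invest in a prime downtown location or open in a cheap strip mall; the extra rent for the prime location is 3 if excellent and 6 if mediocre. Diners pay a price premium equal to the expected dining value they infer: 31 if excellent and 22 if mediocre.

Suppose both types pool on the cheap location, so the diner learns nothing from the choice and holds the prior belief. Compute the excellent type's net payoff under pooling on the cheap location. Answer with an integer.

Pooled price premium = 2/3·31 + 1/3·22 = 28.
excellent pays no cost for the cheap location, so net payoff = 28.

28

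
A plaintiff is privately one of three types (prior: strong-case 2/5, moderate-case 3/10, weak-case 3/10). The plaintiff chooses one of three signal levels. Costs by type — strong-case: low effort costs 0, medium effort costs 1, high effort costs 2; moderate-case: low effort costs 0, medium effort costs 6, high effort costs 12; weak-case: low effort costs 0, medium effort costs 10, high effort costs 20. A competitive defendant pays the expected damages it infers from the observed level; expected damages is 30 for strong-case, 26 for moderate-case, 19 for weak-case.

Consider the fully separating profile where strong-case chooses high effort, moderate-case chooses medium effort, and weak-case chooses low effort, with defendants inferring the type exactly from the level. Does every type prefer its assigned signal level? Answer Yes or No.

Yes

Separating settlements: high effort → 30, medium effort → 26, low effort → 19.
strong-case (assigned high effort): low effort: 19 − 0 = 19; medium effort: 26 − 1 = 25; high effort: 30 − 2 = 28. strong-case stays.
moderate-case (assigned medium effort): low effort: 19 − 0 = 19; medium effort: 26 − 6 = 20; high effort: 30 − 12 = 18. moderate-case stays.
weak-case (assigned low effort): low effort: 19 − 0 = 19; medium effort: 26 − 10 = 16; high effort: 30 − 20 = 10. weak-case stays.
Every type prefers its assigned level; separation holds.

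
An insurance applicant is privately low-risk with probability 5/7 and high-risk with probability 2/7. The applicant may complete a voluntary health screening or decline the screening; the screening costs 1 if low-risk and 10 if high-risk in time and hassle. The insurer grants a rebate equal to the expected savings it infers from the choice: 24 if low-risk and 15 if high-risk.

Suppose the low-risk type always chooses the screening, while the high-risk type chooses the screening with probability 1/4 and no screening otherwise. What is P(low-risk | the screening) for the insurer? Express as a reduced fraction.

10/11

P(the screening) = (5/7)·1 + (2/7)·(1/4) = 11/14.
By Bayes' rule, P(low-risk | the screening) = (5/7) / (11/14) = 10/11.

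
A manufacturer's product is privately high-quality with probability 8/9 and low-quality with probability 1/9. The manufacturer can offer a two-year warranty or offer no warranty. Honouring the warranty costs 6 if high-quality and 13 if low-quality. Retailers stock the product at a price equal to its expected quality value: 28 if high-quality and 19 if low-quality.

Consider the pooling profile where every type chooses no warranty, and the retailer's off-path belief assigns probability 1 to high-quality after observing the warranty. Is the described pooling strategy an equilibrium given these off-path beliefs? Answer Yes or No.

Yes

On path, the retailer holds the prior and pays 8/9·28 + 1/9·19 = 27. Off path (the warranty), believing high-quality, it pays 28.
high-quality: no warranty nets 27; the warranty nets 28 − 6 = 22. high-quality stays.
low-quality: no warranty nets 27; the warranty nets 28 − 13 = 15. low-quality stays.
No type deviates, so pooling is sustained.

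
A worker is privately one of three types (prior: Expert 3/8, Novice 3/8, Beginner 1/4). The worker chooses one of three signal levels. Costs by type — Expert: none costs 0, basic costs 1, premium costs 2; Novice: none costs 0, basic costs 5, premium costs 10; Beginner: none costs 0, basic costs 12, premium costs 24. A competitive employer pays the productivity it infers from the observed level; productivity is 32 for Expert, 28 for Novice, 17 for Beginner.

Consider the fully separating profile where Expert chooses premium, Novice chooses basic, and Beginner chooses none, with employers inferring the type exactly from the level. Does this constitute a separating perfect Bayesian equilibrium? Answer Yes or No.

Yes

Separating wages: premium → 32, basic → 28, none → 17.
Expert (assigned premium): none: 17 − 0 = 17; basic: 28 − 1 = 27; premium: 32 − 2 = 30. Expert stays.
Novice (assigned basic): none: 17 − 0 = 17; basic: 28 − 5 = 23; premium: 32 − 10 = 22. Novice stays.
Beginner (assigned none): none: 17 − 0 = 17; basic: 28 − 12 = 16; premium: 32 − 24 = 8. Beginner stays.
Every type prefers its assigned level; separation holds.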